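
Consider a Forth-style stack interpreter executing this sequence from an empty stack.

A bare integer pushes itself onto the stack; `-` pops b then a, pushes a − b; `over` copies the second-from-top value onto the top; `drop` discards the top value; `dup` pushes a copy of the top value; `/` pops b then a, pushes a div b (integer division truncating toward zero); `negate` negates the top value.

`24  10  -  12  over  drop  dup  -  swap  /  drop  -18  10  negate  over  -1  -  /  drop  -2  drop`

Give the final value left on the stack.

24     : [24]
10     : [24, 10]
-      : [14]
12     : [14, 12]
over   : [14, 12, 14]
drop   : [14, 12]
dup    : [14, 12, 12]
-      : [14, 0]
swap   : [0, 14]
/      : [0]
drop   : []
-18    : [-18]
10     : [-18, 10]
negate : [-18, -10]
over   : [-18, -10, -18]
-1     : [-18, -10, -18, -1]
-      : [-18, -10, -17]
/      : [-18, 0]
drop   : [-18]
-2     : [-18, -2]
drop   : [-18]

-18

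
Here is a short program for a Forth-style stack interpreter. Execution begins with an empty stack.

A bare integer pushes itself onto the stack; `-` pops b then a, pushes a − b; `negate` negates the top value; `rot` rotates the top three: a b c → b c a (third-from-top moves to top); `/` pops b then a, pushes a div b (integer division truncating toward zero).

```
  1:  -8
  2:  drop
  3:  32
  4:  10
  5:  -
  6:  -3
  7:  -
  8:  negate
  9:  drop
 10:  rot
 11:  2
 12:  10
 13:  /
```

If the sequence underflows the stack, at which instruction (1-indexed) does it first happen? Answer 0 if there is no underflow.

-8     : [-8]
drop   : []
32     : [32]
10     : [32, 10]
-      : [22]
-3     : [22, -3]
-      : [25]
negate : [-25]
drop   : []
rot  — needs 3 operands, stack has 0 → underflow

10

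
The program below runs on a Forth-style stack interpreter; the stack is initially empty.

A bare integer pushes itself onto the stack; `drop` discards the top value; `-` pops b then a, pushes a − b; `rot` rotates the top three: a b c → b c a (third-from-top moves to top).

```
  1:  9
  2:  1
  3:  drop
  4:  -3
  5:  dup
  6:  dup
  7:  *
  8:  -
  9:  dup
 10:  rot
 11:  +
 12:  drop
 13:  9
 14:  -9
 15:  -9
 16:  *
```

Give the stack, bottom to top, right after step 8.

9    -> [9]
1    -> [9, 1]
drop -> [9]
-3   -> [9, -3]
dup  -> [9, -3, -3]
dup  -> [9, -3, -3, -3]
*    -> [9, -3, 9]
-    -> [9, -12]

[9, -12]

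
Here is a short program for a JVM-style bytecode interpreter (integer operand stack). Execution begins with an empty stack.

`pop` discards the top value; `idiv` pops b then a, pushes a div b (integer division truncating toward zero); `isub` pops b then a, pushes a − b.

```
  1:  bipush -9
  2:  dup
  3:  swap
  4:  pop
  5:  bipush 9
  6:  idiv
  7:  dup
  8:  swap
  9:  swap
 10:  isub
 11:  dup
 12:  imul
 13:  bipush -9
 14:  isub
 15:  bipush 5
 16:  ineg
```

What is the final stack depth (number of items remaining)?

2

bipush -9  [-9]
dup        [-9, -9]
swap       [-9, -9]
pop        [-9]
bipush 9   [-9, 9]
idiv       [-1]
dup        [-1, -1]
swap       [-1, -1]
swap       [-1, -1]
isub       [0]
dup        [0, 0]
imul       [0]
bipush -9  [0, -9]
isub       [9]
bipush 5   [9, 5]
ineg       [9, -5]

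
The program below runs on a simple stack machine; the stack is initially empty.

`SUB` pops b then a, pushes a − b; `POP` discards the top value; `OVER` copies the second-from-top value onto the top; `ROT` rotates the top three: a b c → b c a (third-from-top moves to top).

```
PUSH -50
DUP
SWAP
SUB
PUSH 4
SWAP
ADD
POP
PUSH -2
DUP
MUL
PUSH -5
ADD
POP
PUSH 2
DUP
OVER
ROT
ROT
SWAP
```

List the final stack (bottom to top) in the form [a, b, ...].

PUSH -50 -> [-50]
DUP      -> [-50, -50]
SWAP     -> [-50, -50]
SUB      -> [0]
PUSH 4   -> [0, 4]
SWAP     -> [4, 0]
ADD      -> [4]
POP      -> []
PUSH -2  -> [-2]
DUP      -> [-2, -2]
MUL      -> [4]
PUSH -5  -> [4, -5]
ADD      -> [-1]
POP      -> []
PUSH 2   -> [2]
DUP      -> [2, 2]
OVER     -> [2, 2, 2]
ROT      -> [2, 2, 2]
ROT      -> [2, 2, 2]
SWAP     -> [2, 2, 2]

[2, 2, 2]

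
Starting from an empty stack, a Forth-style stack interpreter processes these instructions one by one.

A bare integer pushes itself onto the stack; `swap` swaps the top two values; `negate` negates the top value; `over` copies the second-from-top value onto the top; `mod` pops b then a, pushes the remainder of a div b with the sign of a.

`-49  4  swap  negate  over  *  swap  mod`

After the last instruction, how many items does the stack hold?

-49    : [-49]
4      : [-49, 4]
swap   : [4, -49]
negate : [4, 49]
over   : [4, 49, 4]
*      : [4, 196]
swap   : [196, 4]
mod    : [0]

1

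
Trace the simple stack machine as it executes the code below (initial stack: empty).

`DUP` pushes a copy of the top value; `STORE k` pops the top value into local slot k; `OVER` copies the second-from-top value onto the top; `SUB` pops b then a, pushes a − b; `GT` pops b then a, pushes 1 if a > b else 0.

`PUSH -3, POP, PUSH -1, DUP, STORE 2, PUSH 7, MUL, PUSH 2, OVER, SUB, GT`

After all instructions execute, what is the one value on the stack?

0

PUSH -3  -3
POP      (empty)
PUSH -1  -1
DUP      -1 -1
STORE 2  -1
PUSH 7   -1 7
MUL      -7
PUSH 2   -7 2
OVER     -7 2 -7
SUB      -7 9
GT       0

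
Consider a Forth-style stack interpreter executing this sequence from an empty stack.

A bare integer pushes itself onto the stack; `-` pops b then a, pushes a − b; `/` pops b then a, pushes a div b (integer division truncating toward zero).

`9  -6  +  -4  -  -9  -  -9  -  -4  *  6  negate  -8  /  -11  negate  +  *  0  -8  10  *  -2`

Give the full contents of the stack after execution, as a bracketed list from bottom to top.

[-1100, 0, -80, -2]

9       9
-6      9 -6
+       3
-4      3 -4
-       7
-9      7 -9
-       16
-9      16 -9
-       25
-4      25 -4
*       -100
6       -100 6
negate  -100 -6
-8      -100 -6 -8
/       -100 0
-11     -100 0 -11
negate  -100 0 11
+       -100 11
*       -1100
0       -1100 0
-8      -1100 0 -8
10      -1100 0 -8 10
*       -1100 0 -80
-2      -1100 0 -80 -2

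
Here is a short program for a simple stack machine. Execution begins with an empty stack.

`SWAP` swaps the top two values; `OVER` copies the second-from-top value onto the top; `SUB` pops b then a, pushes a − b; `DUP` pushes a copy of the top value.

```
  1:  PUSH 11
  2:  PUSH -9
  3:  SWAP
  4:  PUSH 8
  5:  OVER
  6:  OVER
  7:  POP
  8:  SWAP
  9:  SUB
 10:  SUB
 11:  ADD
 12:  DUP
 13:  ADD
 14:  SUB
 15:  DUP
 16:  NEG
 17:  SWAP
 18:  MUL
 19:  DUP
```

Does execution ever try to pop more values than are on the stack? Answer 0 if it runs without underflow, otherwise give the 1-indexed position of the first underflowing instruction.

PUSH 11 → [11]
PUSH -9 → [11, -9]
SWAP    → [-9, 11]
PUSH 8  → [-9, 11, 8]
OVER    → [-9, 11, 8, 11]
OVER    → [-9, 11, 8, 11, 8]
POP     → [-9, 11, 8, 11]
SWAP    → [-9, 11, 11, 8]
SUB     → [-9, 11, 3]
SUB     → [-9, 8]
ADD     → [-1]
DUP     → [-1, -1]
ADD     → [-2]
SUB  — needs 2 operands, stack has 1 → underflow

14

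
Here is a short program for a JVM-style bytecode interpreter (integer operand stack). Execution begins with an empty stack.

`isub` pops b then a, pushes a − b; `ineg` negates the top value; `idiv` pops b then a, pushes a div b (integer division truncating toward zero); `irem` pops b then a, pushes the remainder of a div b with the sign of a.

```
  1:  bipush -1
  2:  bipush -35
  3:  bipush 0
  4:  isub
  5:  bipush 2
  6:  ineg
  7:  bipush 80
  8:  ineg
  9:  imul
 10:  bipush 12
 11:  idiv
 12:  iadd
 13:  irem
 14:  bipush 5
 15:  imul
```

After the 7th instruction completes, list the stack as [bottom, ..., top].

bipush -1  : [-1]
bipush -35 : [-1, -35]
bipush 0   : [-1, -35, 0]
isub       : [-1, -35]
bipush 2   : [-1, -35, 2]
ineg       : [-1, -35, -2]
bipush 80  : [-1, -35, -2, 80]

[-1, -35, -2, 80]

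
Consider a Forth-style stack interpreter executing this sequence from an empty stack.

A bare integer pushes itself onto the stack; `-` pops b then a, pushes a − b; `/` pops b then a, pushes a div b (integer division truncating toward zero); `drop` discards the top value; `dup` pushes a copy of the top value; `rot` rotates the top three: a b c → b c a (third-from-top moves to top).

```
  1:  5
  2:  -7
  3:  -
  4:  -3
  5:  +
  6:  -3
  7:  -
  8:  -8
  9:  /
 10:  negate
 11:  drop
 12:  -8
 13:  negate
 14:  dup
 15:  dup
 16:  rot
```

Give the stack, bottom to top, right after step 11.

5      → 5
-7     → 5 -7
-      → 12
-3     → 12 -3
+      → 9
-3     → 9 -3
-      → 12
-8     → 12 -8
/      → -1
negate → 1
drop   → (empty)

[]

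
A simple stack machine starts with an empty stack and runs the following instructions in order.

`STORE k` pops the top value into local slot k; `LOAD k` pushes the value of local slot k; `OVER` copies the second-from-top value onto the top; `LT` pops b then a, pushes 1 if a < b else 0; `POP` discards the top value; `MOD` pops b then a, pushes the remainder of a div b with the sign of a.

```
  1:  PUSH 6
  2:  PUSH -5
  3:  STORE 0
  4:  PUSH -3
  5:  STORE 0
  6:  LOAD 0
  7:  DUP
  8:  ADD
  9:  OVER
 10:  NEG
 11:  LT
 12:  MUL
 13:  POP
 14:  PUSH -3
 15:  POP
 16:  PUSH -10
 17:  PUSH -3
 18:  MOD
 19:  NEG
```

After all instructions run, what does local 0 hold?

-3

PUSH 6   → [6]
PUSH -5  → [6, -5]
STORE 0  → [6]
PUSH -3  → [6, -3]
STORE 0  → [6]
LOAD 0   → [6, -3]
DUP      → [6, -3, -3]
ADD      → [6, -6]
OVER     → [6, -6, 6]
NEG      → [6, -6, -6]
LT       → [6, 0]
MUL      → [0]
POP      → []
PUSH -3  → [-3]
POP      → []
PUSH -10 → [-10]
PUSH -3  → [-10, -3]
MOD      → [-1]
NEG      → [1]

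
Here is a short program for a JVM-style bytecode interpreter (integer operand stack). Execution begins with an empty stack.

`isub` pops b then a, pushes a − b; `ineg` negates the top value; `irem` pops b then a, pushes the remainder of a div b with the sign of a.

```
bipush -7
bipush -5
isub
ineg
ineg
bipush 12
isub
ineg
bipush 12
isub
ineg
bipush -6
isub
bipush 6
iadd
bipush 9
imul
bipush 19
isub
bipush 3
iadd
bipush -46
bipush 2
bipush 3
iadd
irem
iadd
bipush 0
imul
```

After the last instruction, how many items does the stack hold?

1

bipush -7   -7
bipush -5   -7 -5
isub        -2
ineg        2
ineg        -2
bipush 12   -2 12
isub        -14
ineg        14
bipush 12   14 12
isub        2
ineg        -2
bipush -6   -2 -6
isub        4
bipush 6    4 6
iadd        10
bipush 9    10 9
imul        90
bipush 19   90 19
isub        71
bipush 3    71 3
iadd        74
bipush -46  74 -46
bipush 2    74 -46 2
bipush 3    74 -46 2 3
iadd        74 -46 5
irem        74 -1
iadd        73
bipush 0    73 0
imul        0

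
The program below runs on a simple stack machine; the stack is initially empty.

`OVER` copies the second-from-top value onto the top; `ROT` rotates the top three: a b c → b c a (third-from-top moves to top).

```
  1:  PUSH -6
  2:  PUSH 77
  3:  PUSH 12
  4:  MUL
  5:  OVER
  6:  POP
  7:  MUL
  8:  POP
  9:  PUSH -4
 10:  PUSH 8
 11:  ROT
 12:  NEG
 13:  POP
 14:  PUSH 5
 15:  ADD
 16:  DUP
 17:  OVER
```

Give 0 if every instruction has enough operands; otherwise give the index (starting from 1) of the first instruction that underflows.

11

PUSH -6 : [-6]
PUSH 77 : [-6, 77]
PUSH 12 : [-6, 77, 12]
MUL     : [-6, 924]
OVER    : [-6, 924, -6]
POP     : [-6, 924]
MUL     : [-5544]
POP     : []
PUSH -4 : [-4]
PUSH 8  : [-4, 8]
ROT  — needs 3 operands, stack has 2 → underflow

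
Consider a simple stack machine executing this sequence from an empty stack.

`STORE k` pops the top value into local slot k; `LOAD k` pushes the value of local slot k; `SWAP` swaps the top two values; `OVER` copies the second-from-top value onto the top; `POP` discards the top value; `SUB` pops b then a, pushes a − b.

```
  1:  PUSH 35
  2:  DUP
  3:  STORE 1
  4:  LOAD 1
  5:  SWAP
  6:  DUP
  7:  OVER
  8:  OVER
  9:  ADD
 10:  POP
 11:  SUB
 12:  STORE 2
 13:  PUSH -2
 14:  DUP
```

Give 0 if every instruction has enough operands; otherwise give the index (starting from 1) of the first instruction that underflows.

0

PUSH 35 : 35
DUP     : 35 35
STORE 1 : 35
LOAD 1  : 35 35
SWAP    : 35 35
DUP     : 35 35 35
OVER    : 35 35 35 35
OVER    : 35 35 35 35 35
ADD     : 35 35 35 70
POP     : 35 35 35
SUB     : 35 0
STORE 2 : 35
PUSH -2 : 35 -2
DUP     : 35 -2 -2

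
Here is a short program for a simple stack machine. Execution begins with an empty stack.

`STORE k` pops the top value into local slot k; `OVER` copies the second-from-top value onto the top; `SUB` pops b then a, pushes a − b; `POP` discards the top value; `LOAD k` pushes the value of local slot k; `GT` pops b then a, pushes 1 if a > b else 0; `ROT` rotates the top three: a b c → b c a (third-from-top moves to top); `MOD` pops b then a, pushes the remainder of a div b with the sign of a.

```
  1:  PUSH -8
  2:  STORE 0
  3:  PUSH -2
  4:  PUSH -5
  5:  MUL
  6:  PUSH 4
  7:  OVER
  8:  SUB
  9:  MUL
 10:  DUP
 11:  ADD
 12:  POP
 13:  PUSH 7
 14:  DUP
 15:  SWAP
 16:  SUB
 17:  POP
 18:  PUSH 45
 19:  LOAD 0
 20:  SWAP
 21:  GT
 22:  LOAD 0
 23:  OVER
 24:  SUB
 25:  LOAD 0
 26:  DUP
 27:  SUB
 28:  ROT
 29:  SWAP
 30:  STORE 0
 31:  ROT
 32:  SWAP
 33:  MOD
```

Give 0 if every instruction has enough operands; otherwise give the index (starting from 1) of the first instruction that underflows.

PUSH -8  -8
STORE 0  (empty)
PUSH -2  -2
PUSH -5  -2 -5
MUL      10
PUSH 4   10 4
OVER     10 4 10
SUB      10 -6
MUL      -60
DUP      -60 -60
ADD      -120
POP      (empty)
PUSH 7   7
DUP      7 7
SWAP     7 7
SUB      0
POP      (empty)
PUSH 45  45
LOAD 0   45 -8
SWAP     -8 45
GT       0
LOAD 0   0 -8
OVER     0 -8 0
SUB      0 -8
LOAD 0   0 -8 -8
DUP      0 -8 -8 -8
SUB      0 -8 0
ROT      -8 0 0
SWAP     -8 0 0
STORE 0  -8 0
ROT  — needs 3 operands, stack has 2 → underflow

31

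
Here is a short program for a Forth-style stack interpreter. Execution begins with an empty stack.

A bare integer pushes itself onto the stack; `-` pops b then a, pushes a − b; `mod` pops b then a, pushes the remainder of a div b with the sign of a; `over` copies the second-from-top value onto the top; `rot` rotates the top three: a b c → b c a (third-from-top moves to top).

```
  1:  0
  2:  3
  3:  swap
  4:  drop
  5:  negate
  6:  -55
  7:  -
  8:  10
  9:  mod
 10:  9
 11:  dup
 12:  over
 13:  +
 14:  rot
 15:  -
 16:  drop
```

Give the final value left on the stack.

0      -> 0
3      -> 0 3
swap   -> 3 0
drop   -> 3
negate -> -3
-55    -> -3 -55
-      -> 52
10     -> 52 10
mod    -> 2
9      -> 2 9
dup    -> 2 9 9
over   -> 2 9 9 9
+      -> 2 9 18
rot    -> 9 18 2
-      -> 9 16
drop   -> 9

9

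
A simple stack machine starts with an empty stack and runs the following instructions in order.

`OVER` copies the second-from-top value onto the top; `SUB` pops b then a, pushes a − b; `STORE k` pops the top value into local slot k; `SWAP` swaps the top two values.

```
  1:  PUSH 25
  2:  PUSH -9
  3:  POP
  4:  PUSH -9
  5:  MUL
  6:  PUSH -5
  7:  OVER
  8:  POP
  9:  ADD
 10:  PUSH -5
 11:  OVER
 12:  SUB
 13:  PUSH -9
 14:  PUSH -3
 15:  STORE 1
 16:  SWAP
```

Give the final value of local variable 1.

PUSH 25 -> [25]
PUSH -9 -> [25, -9]
POP     -> [25]
PUSH -9 -> [25, -9]
MUL     -> [-225]
PUSH -5 -> [-225, -5]
OVER    -> [-225, -5, -225]
POP     -> [-225, -5]
ADD     -> [-230]
PUSH -5 -> [-230, -5]
OVER    -> [-230, -5, -230]
SUB     -> [-230, 225]
PUSH -9 -> [-230, 225, -9]
PUSH -3 -> [-230, 225, -9, -3]
STORE 1 -> [-230, 225, -9]
SWAP    -> [-230, -9, 225]

-3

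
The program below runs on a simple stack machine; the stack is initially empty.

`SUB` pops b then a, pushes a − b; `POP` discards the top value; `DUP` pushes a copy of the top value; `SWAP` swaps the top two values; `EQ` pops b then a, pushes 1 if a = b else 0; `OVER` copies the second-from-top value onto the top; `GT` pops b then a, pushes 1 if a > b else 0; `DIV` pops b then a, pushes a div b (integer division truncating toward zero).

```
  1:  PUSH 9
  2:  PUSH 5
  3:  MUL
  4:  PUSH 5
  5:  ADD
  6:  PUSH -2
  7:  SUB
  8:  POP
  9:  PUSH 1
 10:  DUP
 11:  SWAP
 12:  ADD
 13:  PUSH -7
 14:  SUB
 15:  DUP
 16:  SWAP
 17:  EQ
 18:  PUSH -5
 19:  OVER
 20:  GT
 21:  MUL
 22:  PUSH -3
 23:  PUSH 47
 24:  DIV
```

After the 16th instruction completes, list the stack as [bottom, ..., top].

[9, 9]

PUSH 9  → [9]
PUSH 5  → [9, 5]
MUL     → [45]
PUSH 5  → [45, 5]
ADD     → [50]
PUSH -2 → [50, -2]
SUB     → [52]
POP     → []
PUSH 1  → [1]
DUP     → [1, 1]
SWAP    → [1, 1]
ADD     → [2]
PUSH -7 → [2, -7]
SUB     → [9]
DUP     → [9, 9]
SWAP    → [9, 9]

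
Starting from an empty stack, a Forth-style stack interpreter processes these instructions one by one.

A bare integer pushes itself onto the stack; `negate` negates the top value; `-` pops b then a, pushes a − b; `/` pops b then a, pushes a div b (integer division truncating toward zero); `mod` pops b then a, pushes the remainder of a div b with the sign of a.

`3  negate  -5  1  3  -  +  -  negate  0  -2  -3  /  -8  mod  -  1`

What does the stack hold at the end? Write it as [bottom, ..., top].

[-4, 0, 1]

3      -> [3]
negate -> [-3]
-5     -> [-3, -5]
1      -> [-3, -5, 1]
3      -> [-3, -5, 1, 3]
-      -> [-3, -5, -2]
+      -> [-3, -7]
-      -> [4]
negate -> [-4]
0      -> [-4, 0]
-2     -> [-4, 0, -2]
-3     -> [-4, 0, -2, -3]
/      -> [-4, 0, 0]
-8     -> [-4, 0, 0, -8]
mod    -> [-4, 0, 0]
-      -> [-4, 0]
1      -> [-4, 0, 1]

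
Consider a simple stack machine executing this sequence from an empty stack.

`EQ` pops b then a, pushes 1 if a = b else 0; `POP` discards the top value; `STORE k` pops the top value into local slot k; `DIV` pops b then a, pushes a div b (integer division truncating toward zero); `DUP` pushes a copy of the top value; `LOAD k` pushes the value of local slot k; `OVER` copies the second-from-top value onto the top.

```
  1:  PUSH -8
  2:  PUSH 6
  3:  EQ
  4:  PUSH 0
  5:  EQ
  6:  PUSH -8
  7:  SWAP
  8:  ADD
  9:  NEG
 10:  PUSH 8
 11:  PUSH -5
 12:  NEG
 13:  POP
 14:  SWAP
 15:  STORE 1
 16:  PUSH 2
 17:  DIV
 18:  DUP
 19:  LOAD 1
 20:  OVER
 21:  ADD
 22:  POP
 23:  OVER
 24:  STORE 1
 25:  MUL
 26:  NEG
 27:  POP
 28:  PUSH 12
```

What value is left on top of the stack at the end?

PUSH -8  [-8]
PUSH 6   [-8, 6]
EQ       [0]
PUSH 0   [0, 0]
EQ       [1]
PUSH -8  [1, -8]
SWAP     [-8, 1]
ADD      [-7]
NEG      [7]
PUSH 8   [7, 8]
PUSH -5  [7, 8, -5]
NEG      [7, 8, 5]
POP      [7, 8]
SWAP     [8, 7]
STORE 1  [8]
PUSH 2   [8, 2]
DIV      [4]
DUP      [4, 4]
LOAD 1   [4, 4, 7]
OVER     [4, 4, 7, 4]
ADD      [4, 4, 11]
POP      [4, 4]
OVER     [4, 4, 4]
STORE 1  [4, 4]
MUL      [16]
NEG      [-16]
POP      []
PUSH 12  [12]

12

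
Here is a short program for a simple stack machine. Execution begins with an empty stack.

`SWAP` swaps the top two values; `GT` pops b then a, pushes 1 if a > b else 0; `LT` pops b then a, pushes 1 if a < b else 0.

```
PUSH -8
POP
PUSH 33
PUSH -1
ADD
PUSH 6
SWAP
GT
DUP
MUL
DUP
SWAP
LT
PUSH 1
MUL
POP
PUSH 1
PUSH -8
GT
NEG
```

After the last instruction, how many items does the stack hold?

1

PUSH -8 : [-8]
POP     : []
PUSH 33 : [33]
PUSH -1 : [33, -1]
ADD     : [32]
PUSH 6  : [32, 6]
SWAP    : [6, 32]
GT      : [0]
DUP     : [0, 0]
MUL     : [0]
DUP     : [0, 0]
SWAP    : [0, 0]
LT      : [0]
PUSH 1  : [0, 1]
MUL     : [0]
POP     : []
PUSH 1  : [1]
PUSH -8 : [1, -8]
GT      : [1]
NEG     : [-1]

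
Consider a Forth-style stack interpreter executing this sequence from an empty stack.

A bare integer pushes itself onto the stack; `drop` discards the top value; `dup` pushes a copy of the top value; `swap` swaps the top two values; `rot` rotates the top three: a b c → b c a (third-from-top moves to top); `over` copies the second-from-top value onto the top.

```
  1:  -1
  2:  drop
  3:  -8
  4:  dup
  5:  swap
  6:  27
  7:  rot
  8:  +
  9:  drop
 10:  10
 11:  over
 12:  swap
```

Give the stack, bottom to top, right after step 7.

-1   -> [-1]
drop -> []
-8   -> [-8]
dup  -> [-8, -8]
swap -> [-8, -8]
27   -> [-8, -8, 27]
rot  -> [-8, 27, -8]

[-8, 27, -8]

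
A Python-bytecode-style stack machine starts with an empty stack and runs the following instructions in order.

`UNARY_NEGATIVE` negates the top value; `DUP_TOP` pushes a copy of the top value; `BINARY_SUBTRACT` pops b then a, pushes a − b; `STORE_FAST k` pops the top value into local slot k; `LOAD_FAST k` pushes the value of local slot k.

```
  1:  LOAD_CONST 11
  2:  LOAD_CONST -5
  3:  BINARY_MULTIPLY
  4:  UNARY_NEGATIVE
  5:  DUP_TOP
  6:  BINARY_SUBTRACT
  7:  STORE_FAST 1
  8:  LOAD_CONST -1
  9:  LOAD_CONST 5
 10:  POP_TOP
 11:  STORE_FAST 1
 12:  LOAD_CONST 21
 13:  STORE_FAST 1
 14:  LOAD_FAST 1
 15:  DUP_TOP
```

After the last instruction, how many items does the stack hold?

LOAD_CONST 11   -> 11
LOAD_CONST -5   -> 11 -5
BINARY_MULTIPLY -> -55
UNARY_NEGATIVE  -> 55
DUP_TOP         -> 55 55
BINARY_SUBTRACT -> 0
STORE_FAST 1    -> (empty)
LOAD_CONST -1   -> -1
LOAD_CONST 5    -> -1 5
POP_TOP         -> -1
STORE_FAST 1    -> (empty)
LOAD_CONST 21   -> 21
STORE_FAST 1    -> (empty)
LOAD_FAST 1     -> 21
DUP_TOP         -> 21 21

2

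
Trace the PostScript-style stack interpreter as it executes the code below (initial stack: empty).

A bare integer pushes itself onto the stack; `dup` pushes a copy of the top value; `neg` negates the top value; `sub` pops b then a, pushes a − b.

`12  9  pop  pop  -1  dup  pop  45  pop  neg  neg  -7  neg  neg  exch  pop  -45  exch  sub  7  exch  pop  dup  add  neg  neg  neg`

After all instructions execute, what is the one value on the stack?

-14

12    [12]
9     [12, 9]
pop   [12]
pop   []
-1    [-1]
dup   [-1, -1]
pop   [-1]
45    [-1, 45]
pop   [-1]
neg   [1]
neg   [-1]
-7    [-1, -7]
neg   [-1, 7]
neg   [-1, -7]
exch  [-7, -1]
pop   [-7]
-45   [-7, -45]
exch  [-45, -7]
sub   [-38]
7     [-38, 7]
exch  [7, -38]
pop   [7]
dup   [7, 7]
add   [14]
neg   [-14]
neg   [14]
neg   [-14]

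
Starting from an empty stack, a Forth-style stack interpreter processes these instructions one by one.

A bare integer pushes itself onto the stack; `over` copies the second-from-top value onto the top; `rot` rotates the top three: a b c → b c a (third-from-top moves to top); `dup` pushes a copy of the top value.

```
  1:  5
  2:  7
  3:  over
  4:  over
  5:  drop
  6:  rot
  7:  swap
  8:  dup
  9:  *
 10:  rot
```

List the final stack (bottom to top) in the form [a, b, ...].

[5, 25, 7]

5     [5]
7     [5, 7]
over  [5, 7, 5]
over  [5, 7, 5, 7]
drop  [5, 7, 5]
rot   [7, 5, 5]
swap  [7, 5, 5]
dup   [7, 5, 5, 5]
*     [7, 5, 25]
rot   [5, 25, 7]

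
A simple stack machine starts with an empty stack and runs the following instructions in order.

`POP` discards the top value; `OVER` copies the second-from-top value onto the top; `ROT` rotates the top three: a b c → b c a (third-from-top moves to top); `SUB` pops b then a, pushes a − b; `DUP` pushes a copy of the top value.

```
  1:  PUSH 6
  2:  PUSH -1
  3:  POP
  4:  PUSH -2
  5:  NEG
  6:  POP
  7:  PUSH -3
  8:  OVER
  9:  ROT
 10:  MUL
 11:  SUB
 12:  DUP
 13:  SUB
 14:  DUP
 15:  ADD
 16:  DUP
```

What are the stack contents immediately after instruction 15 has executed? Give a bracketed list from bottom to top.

[0]

PUSH 6   6
PUSH -1  6 -1
POP      6
PUSH -2  6 -2
NEG      6 2
POP      6
PUSH -3  6 -3
OVER     6 -3 6
ROT      -3 6 6
MUL      -3 36
SUB      -39
DUP      -39 -39
SUB      0
DUP      0 0
ADD      0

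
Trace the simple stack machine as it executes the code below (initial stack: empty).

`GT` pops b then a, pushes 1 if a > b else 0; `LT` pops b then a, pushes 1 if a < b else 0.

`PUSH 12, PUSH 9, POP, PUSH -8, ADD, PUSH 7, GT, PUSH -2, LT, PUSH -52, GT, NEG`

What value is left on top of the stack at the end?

PUSH 12  → 12
PUSH 9   → 12 9
POP      → 12
PUSH -8  → 12 -8
ADD      → 4
PUSH 7   → 4 7
GT       → 0
PUSH -2  → 0 -2
LT       → 0
PUSH -52 → 0 -52
GT       → 1
NEG      → -1

-1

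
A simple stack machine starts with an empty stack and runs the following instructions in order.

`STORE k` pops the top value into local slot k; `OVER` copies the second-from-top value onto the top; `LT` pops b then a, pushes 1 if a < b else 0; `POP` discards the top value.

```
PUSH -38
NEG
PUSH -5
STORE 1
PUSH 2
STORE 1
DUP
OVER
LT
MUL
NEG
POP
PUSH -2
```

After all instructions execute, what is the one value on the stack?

PUSH -38 : -38
NEG      : 38
PUSH -5  : 38 -5
STORE 1  : 38
PUSH 2   : 38 2
STORE 1  : 38
DUP      : 38 38
OVER     : 38 38 38
LT       : 38 0
MUL      : 0
NEG      : 0
POP      : (empty)
PUSH -2  : -2

-2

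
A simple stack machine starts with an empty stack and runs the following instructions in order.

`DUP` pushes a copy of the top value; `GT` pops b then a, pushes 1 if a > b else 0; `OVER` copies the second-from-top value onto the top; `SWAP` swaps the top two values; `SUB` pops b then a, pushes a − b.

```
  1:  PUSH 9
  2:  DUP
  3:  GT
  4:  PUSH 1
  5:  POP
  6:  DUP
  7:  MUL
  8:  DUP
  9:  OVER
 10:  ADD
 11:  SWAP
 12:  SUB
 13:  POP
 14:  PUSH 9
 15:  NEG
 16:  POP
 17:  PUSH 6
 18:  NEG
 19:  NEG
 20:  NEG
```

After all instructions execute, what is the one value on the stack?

-6

PUSH 9 -> 9
DUP    -> 9 9
GT     -> 0
PUSH 1 -> 0 1
POP    -> 0
DUP    -> 0 0
MUL    -> 0
DUP    -> 0 0
OVER   -> 0 0 0
ADD    -> 0 0
SWAP   -> 0 0
SUB    -> 0
POP    -> (empty)
PUSH 9 -> 9
NEG    -> -9
POP    -> (empty)
PUSH 6 -> 6
NEG    -> -6
NEG    -> 6
NEG    -> -6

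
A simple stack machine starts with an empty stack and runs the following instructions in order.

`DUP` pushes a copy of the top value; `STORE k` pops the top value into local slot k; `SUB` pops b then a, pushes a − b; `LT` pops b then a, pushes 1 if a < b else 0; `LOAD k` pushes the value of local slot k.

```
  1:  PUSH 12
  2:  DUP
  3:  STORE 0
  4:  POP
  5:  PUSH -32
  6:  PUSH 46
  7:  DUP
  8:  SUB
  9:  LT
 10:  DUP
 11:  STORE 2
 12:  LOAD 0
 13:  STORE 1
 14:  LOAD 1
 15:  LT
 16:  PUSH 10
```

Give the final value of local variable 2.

PUSH 12  → 12
DUP      → 12 12
STORE 0  → 12
POP      → (empty)
PUSH -32 → -32
PUSH 46  → -32 46
DUP      → -32 46 46
SUB      → -32 0
LT       → 1
DUP      → 1 1
STORE 2  → 1
LOAD 0   → 1 12
STORE 1  → 1
LOAD 1   → 1 12
LT       → 1
PUSH 10  → 1 10

1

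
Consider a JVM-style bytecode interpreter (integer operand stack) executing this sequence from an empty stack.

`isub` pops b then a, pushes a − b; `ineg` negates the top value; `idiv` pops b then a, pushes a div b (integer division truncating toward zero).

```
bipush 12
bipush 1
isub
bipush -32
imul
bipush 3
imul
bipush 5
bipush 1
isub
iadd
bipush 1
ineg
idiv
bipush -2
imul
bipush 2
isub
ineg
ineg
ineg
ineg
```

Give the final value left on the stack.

bipush 12  -> [12]
bipush 1   -> [12, 1]
isub       -> [11]
bipush -32 -> [11, -32]
imul       -> [-352]
bipush 3   -> [-352, 3]
imul       -> [-1056]
bipush 5   -> [-1056, 5]
bipush 1   -> [-1056, 5, 1]
isub       -> [-1056, 4]
iadd       -> [-1052]
bipush 1   -> [-1052, 1]
ineg       -> [-1052, -1]
idiv       -> [1052]
bipush -2  -> [1052, -2]
imul       -> [-2104]
bipush 2   -> [-2104, 2]
isub       -> [-2106]
ineg       -> [2106]
ineg       -> [-2106]
ineg       -> [2106]
ineg       -> [-2106]

-2106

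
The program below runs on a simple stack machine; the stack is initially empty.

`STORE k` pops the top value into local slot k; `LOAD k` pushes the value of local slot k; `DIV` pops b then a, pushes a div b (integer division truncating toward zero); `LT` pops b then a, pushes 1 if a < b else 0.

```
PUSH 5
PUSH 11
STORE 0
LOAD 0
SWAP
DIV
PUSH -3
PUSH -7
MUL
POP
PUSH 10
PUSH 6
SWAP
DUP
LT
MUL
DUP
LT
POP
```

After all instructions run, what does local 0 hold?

11

PUSH 5  : [5]
PUSH 11 : [5, 11]
STORE 0 : [5]
LOAD 0  : [5, 11]
SWAP    : [11, 5]
DIV     : [2]
PUSH -3 : [2, -3]
PUSH -7 : [2, -3, -7]
MUL     : [2, 21]
POP     : [2]
PUSH 10 : [2, 10]
PUSH 6  : [2, 10, 6]
SWAP    : [2, 6, 10]
DUP     : [2, 6, 10, 10]
LT      : [2, 6, 0]
MUL     : [2, 0]
DUP     : [2, 0, 0]
LT      : [2, 0]
POP     : [2]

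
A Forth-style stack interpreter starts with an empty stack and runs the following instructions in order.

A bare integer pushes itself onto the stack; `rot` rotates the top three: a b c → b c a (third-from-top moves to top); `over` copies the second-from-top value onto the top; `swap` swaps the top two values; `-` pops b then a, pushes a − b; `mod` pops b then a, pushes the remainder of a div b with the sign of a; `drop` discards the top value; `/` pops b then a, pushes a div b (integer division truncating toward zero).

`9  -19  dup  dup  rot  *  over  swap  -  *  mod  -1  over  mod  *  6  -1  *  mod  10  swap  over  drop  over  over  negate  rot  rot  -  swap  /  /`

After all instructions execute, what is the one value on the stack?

-2

9      : 9
-19    : 9 -19
dup    : 9 -19 -19
dup    : 9 -19 -19 -19
rot    : 9 -19 -19 -19
*      : 9 -19 361
over   : 9 -19 361 -19
swap   : 9 -19 -19 361
-      : 9 -19 -380
*      : 9 7220
mod    : 9
-1     : 9 -1
over   : 9 -1 9
mod    : 9 -1
*      : -9
6      : -9 6
-1     : -9 6 -1
*      : -9 -6
mod    : -3
10     : -3 10
swap   : 10 -3
over   : 10 -3 10
drop   : 10 -3
over   : 10 -3 10
over   : 10 -3 10 -3
negate : 10 -3 10 3
rot    : 10 10 3 -3
rot    : 10 3 -3 10
-      : 10 3 -13
swap   : 10 -13 3
/      : 10 -4
/      : -2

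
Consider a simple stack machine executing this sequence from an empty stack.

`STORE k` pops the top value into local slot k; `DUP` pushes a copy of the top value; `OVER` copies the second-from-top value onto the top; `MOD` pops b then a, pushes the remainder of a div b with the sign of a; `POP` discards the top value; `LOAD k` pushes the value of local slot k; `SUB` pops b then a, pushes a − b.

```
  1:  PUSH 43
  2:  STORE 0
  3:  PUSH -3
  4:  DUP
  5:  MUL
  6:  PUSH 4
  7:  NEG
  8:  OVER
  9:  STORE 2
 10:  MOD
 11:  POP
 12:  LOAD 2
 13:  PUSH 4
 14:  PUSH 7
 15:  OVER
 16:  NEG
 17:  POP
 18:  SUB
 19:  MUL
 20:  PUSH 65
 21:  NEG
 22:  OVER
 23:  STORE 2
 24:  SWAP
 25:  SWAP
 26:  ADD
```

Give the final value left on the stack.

PUSH 43 → [43]
STORE 0 → []
PUSH -3 → [-3]
DUP     → [-3, -3]
MUL     → [9]
PUSH 4  → [9, 4]
NEG     → [9, -4]
OVER    → [9, -4, 9]
STORE 2 → [9, -4]
MOD     → [1]
POP     → []
LOAD 2  → [9]
PUSH 4  → [9, 4]
PUSH 7  → [9, 4, 7]
OVER    → [9, 4, 7, 4]
NEG     → [9, 4, 7, -4]
POP     → [9, 4, 7]
SUB     → [9, -3]
MUL     → [-27]
PUSH 65 → [-27, 65]
NEG     → [-27, -65]
OVER    → [-27, -65, -27]
STORE 2 → [-27, -65]
SWAP    → [-65, -27]
SWAP    → [-27, -65]
ADD     → [-92]

-92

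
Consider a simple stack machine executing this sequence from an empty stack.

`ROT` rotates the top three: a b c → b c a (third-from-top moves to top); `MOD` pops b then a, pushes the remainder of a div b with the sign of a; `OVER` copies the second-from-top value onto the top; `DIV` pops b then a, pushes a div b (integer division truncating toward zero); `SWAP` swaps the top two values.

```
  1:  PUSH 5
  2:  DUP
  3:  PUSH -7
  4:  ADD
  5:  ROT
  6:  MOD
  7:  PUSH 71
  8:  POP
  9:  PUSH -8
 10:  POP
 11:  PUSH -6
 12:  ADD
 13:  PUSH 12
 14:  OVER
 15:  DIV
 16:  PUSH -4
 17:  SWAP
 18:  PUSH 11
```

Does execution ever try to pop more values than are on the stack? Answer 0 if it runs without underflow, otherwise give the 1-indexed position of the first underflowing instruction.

PUSH 5   [5]
DUP      [5, 5]
PUSH -7  [5, 5, -7]
ADD      [5, -2]
ROT  — needs 3 operands, stack has 2 → underflow

5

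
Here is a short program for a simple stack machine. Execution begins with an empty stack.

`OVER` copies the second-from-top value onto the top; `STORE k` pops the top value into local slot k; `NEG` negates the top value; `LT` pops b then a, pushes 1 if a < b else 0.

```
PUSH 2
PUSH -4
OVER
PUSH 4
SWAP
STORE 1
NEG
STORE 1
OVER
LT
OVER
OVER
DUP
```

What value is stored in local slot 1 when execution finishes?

-4

PUSH 2  → [2]
PUSH -4 → [2, -4]
OVER    → [2, -4, 2]
PUSH 4  → [2, -4, 2, 4]
SWAP    → [2, -4, 4, 2]
STORE 1 → [2, -4, 4]
NEG     → [2, -4, -4]
STORE 1 → [2, -4]
OVER    → [2, -4, 2]
LT      → [2, 1]
OVER    → [2, 1, 2]
OVER    → [2, 1, 2, 1]
DUP     → [2, 1, 2, 1, 1]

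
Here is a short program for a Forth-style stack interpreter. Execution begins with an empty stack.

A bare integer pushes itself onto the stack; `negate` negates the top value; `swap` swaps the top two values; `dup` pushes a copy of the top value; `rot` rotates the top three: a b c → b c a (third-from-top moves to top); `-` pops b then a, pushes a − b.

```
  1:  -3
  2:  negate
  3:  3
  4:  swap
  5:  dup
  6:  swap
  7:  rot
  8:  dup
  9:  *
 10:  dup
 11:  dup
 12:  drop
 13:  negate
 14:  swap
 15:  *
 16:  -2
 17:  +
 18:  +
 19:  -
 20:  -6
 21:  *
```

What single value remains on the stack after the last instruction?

-3     : -3
negate : 3
3      : 3 3
swap   : 3 3
dup    : 3 3 3
swap   : 3 3 3
rot    : 3 3 3
dup    : 3 3 3 3
*      : 3 3 9
dup    : 3 3 9 9
dup    : 3 3 9 9 9
drop   : 3 3 9 9
negate : 3 3 9 -9
swap   : 3 3 -9 9
*      : 3 3 -81
-2     : 3 3 -81 -2
+      : 3 3 -83
+      : 3 -80
-      : 83
-6     : 83 -6
*      : -498

-498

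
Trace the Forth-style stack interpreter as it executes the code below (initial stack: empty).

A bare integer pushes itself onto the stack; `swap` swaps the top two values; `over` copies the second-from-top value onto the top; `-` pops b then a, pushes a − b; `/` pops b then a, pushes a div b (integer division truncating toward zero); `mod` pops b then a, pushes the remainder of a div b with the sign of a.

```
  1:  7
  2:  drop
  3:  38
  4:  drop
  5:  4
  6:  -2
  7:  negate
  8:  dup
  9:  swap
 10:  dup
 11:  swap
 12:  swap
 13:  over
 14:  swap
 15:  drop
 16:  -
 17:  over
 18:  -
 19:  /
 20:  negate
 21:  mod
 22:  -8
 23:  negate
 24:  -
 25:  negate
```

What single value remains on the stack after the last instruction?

8

7       7
drop    (empty)
38      38
drop    (empty)
4       4
-2      4 -2
negate  4 2
dup     4 2 2
swap    4 2 2
dup     4 2 2 2
swap    4 2 2 2
swap    4 2 2 2
over    4 2 2 2 2
swap    4 2 2 2 2
drop    4 2 2 2
-       4 2 0
over    4 2 0 2
-       4 2 -2
/       4 -1
negate  4 1
mod     0
-8      0 -8
negate  0 8
-       -8
negate  8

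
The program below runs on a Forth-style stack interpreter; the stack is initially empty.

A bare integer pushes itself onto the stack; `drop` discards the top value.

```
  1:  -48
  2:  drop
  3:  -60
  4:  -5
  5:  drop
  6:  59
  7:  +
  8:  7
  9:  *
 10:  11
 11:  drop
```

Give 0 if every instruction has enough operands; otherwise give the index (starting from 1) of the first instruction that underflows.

-48  : [-48]
drop : []
-60  : [-60]
-5   : [-60, -5]
drop : [-60]
59   : [-60, 59]
+    : [-1]
7    : [-1, 7]
*    : [-7]
11   : [-7, 11]
drop : [-7]

0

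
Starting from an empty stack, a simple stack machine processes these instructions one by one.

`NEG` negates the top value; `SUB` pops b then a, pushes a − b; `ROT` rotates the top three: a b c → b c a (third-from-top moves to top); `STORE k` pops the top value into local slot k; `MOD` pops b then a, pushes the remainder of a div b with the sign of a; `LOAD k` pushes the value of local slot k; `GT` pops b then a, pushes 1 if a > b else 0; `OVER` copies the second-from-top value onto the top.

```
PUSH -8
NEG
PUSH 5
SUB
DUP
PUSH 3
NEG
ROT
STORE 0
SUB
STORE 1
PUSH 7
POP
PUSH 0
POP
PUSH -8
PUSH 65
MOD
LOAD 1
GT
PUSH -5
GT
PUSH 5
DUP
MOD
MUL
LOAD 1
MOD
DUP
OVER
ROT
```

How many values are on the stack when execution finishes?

PUSH -8 -> [-8]
NEG     -> [8]
PUSH 5  -> [8, 5]
SUB     -> [3]
DUP     -> [3, 3]
PUSH 3  -> [3, 3, 3]
NEG     -> [3, 3, -3]
ROT     -> [3, -3, 3]
STORE 0 -> [3, -3]
SUB     -> [6]
STORE 1 -> []
PUSH 7  -> [7]
POP     -> []
PUSH 0  -> [0]
POP     -> []
PUSH -8 -> [-8]
PUSH 65 -> [-8, 65]
MOD     -> [-8]
LOAD 1  -> [-8, 6]
GT      -> [0]
PUSH -5 -> [0, -5]
GT      -> [1]
PUSH 5  -> [1, 5]
DUP     -> [1, 5, 5]
MOD     -> [1, 0]
MUL     -> [0]
LOAD 1  -> [0, 6]
MOD     -> [0]
DUP     -> [0, 0]
OVER    -> [0, 0, 0]
ROT     -> [0, 0, 0]

3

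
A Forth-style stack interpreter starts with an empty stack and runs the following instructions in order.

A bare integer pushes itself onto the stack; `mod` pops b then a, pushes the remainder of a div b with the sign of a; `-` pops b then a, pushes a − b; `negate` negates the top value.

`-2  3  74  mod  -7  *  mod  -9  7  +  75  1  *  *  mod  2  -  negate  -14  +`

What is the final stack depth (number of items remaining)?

1

-2     -> -2
3      -> -2 3
74     -> -2 3 74
mod    -> -2 3
-7     -> -2 3 -7
*      -> -2 -21
mod    -> -2
-9     -> -2 -9
7      -> -2 -9 7
+      -> -2 -2
75     -> -2 -2 75
1      -> -2 -2 75 1
*      -> -2 -2 75
*      -> -2 -150
mod    -> -2
2      -> -2 2
-      -> -4
negate -> 4
-14    -> 4 -14
+      -> -10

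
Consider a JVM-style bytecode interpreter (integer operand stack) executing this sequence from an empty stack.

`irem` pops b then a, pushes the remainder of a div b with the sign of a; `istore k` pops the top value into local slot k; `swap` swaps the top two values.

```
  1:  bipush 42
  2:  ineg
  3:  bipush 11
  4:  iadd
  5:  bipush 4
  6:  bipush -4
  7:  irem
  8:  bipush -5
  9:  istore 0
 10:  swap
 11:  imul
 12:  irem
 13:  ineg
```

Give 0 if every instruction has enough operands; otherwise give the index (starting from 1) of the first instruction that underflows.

12

bipush 42 -> 42
ineg      -> -42
bipush 11 -> -42 11
iadd      -> -31
bipush 4  -> -31 4
bipush -4 -> -31 4 -4
irem      -> -31 0
bipush -5 -> -31 0 -5
istore 0  -> -31 0
swap      -> 0 -31
imul      -> 0
irem  — needs 2 operands, stack has 1 → underflow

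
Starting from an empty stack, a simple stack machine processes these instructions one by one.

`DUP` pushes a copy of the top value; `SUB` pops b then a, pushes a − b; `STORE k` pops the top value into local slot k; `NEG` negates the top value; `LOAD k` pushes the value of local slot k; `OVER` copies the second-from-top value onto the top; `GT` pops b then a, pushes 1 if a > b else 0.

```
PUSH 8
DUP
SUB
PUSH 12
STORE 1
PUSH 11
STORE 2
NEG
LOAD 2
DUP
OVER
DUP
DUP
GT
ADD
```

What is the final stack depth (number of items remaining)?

PUSH 8  → [8]
DUP     → [8, 8]
SUB     → [0]
PUSH 12 → [0, 12]
STORE 1 → [0]
PUSH 11 → [0, 11]
STORE 2 → [0]
NEG     → [0]
LOAD 2  → [0, 11]
DUP     → [0, 11, 11]
OVER    → [0, 11, 11, 11]
DUP     → [0, 11, 11, 11, 11]
DUP     → [0, 11, 11, 11, 11, 11]
GT      → [0, 11, 11, 11, 0]
ADD     → [0, 11, 11, 11]

4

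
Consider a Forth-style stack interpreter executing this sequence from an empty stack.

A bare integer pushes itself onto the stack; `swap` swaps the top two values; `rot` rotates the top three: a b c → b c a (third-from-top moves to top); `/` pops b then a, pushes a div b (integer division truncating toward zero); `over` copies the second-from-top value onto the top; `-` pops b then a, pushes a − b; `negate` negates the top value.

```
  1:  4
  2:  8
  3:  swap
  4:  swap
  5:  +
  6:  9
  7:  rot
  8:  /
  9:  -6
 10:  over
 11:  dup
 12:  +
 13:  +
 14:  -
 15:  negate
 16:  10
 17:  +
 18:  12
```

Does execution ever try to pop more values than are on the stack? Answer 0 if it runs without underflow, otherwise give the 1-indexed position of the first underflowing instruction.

4     [4]
8     [4, 8]
swap  [8, 4]
swap  [4, 8]
+     [12]
9     [12, 9]
rot  — needs 3 operands, stack has 2 → underflow

7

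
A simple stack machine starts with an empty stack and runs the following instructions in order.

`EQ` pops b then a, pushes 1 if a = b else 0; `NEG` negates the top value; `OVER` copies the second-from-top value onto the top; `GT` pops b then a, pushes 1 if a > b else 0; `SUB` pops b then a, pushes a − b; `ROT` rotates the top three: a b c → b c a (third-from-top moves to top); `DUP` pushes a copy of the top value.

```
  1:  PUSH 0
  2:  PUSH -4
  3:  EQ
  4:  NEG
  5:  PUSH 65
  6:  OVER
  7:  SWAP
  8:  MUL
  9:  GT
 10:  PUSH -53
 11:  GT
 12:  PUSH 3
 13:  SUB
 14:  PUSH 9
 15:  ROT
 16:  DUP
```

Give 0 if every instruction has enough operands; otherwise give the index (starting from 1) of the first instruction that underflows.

PUSH 0   -> 0
PUSH -4  -> 0 -4
EQ       -> 0
NEG      -> 0
PUSH 65  -> 0 65
OVER     -> 0 65 0
SWAP     -> 0 0 65
MUL      -> 0 0
GT       -> 0
PUSH -53 -> 0 -53
GT       -> 1
PUSH 3   -> 1 3
SUB      -> -2
PUSH 9   -> -2 9
ROT  — needs 3 operands, stack has 2 → underflow

15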